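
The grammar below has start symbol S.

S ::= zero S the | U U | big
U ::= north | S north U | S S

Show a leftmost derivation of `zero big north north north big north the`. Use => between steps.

S => zero S the => zero U U the => zero S S U the => zero U U S U the => zero S north U U S U the => zero big north U U S U the => zero big north north U S U the => zero big north north north S U the => zero big north north north big U the => zero big north north north big north the

S => zero S the   [S ::= zero S the]
zero S the => zero U U the   [S ::= U U]
zero U U the => zero S S U the   [U ::= S S]
zero S S U the => zero U U S U the   [S ::= U U]
zero U U S U the => zero S north U U S U the   [U ::= S north U]
zero S north U U S U the => zero big north U U S U the   [S ::= big]
zero big north U U S U the => zero big north north U S U the   [U ::= north]
zero big north north U S U the => zero big north north north S U the   [U ::= north]
zero big north north north S U the => zero big north north north big U the   [S ::= big]
zero big north north north big U the => zero big north north north big north the   [U ::= north]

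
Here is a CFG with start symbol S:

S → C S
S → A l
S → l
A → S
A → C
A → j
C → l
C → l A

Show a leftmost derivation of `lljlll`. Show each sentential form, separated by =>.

S => Al   [S → A l]
Al => Sl   [A → S]
Sl => CSl   [S → C S]
CSl => lASl   [C → l A]
lASl => lSSl   [A → S]
lSSl => lCSSl   [S → C S]
lCSSl => llSSl   [C → l]
llSSl => llAlSl   [S → A l]
llAlSl => lljlSl   [A → j]
lljlSl => lljlll   [S → l]

S => Al => Sl => CSl => lASl => lSSl => lCSSl => llSSl => llAlSl => lljlSl => lljlll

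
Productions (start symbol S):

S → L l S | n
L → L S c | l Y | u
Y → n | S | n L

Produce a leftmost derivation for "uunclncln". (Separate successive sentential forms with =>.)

S => LlS   [S → L l S]
LlS => LSclS   [L → L S c]
LSclS => uSclS   [L → u]
uSclS => uLlSclS   [S → L l S]
uLlSclS => uLSclSclS   [L → L S c]
uLSclSclS => uuSclSclS   [L → u]
uuSclSclS => uunclSclS   [S → n]
uunclSclS => uunclnclS   [S → n]
uunclnclS => uunclncln   [S → n]

S => LlS => LSclS => uSclS => uLlSclS => uLSclSclS => uuSclSclS => uunclSclS => uunclnclS => uunclncln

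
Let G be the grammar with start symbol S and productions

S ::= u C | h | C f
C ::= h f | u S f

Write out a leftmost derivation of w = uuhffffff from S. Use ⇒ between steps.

S ⇒ Cf ⇒ uSff ⇒ uCfff ⇒ uuSffff ⇒ uuCfffff ⇒ uuhffffff

S ⇒ Cf   [S ::= C f]
Cf ⇒ uSff   [C ::= u S f]
uSff ⇒ uCfff   [S ::= C f]
uCfff ⇒ uuSffff   [C ::= u S f]
uuSffff ⇒ uuCfffff   [S ::= C f]
uuCfffff ⇒ uuhffffff   [C ::= h f]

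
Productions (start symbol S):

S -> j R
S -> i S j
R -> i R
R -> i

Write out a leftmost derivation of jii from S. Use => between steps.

S => jR => jiR => jii

S => jR   [S -> j R]
jR => jiR   [R -> i R]
jiR => jii   [R -> i]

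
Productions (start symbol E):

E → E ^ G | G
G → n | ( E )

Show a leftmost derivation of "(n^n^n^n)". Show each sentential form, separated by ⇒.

E ⇒ G ⇒ (E) ⇒ (E^G) ⇒ (E^G^G) ⇒ (E^G^G^G) ⇒ (G^G^G^G) ⇒ (n^G^G^G) ⇒ (n^n^G^G) ⇒ (n^n^n^G) ⇒ (n^n^n^n)

E ⇒ G   [E → G]
G ⇒ (E)   [G → ( E )]
(E) ⇒ (E^G)   [E → E ^ G]
(E^G) ⇒ (E^G^G)   [E → E ^ G]
(E^G^G) ⇒ (E^G^G^G)   [E → E ^ G]
(E^G^G^G) ⇒ (G^G^G^G)   [E → G]
(G^G^G^G) ⇒ (n^G^G^G)   [G → n]
(n^G^G^G) ⇒ (n^n^G^G)   [G → n]
(n^n^G^G) ⇒ (n^n^n^G)   [G → n]
(n^n^n^G) ⇒ (n^n^n^n)   [G → n]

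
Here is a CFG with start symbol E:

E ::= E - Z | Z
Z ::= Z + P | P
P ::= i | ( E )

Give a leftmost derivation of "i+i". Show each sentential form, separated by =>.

E => Z   [E ::= Z]
Z => Z+P   [Z ::= Z + P]
Z+P => P+P   [Z ::= P]
P+P => i+P   [P ::= i]
i+P => i+i   [P ::= i]

E => Z => Z+P => P+P => i+P => i+i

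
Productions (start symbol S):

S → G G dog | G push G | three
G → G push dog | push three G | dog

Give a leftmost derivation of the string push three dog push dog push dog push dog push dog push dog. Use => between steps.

S => G push G   [S → G push G]
G push G => G push dog push G   [G → G push dog]
G push dog push G => push three G push dog push G   [G → push three G]
push three G push dog push G => push three G push dog push dog push G   [G → G push dog]
push three G push dog push dog push G => push three G push dog push dog push dog push G   [G → G push dog]
push three G push dog push dog push dog push G => push three dog push dog push dog push dog push G   [G → dog]
push three dog push dog push dog push dog push G => push three dog push dog push dog push dog push G push dog   [G → G push dog]
push three dog push dog push dog push dog push G push dog => push three dog push dog push dog push dog push dog push dog   [G → dog]

S => G push G => G push dog push G => push three G push dog push G => push three G push dog push dog push G => push three G push dog push dog push dog push G => push three dog push dog push dog push dog push G => push three dog push dog push dog push dog push G push dog => push three dog push dog push dog push dog push dog push dog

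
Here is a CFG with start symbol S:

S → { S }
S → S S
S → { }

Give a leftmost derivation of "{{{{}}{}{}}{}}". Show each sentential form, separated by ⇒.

S⇒{S}⇒{SS}⇒{{S}S}⇒{{SS}S}⇒{{SSS}S}⇒{{{S}SS}S}⇒{{{{}}SS}S}⇒{{{{}}{}S}S}⇒{{{{}}{}{}}S}⇒{{{{}}{}{}}{}}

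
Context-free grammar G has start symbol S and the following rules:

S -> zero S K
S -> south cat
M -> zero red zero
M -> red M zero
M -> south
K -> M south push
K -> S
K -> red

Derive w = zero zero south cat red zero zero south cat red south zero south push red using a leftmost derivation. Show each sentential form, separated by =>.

S => zero S K => zero zero S K K => zero zero south cat K K => zero zero south cat red K => zero zero south cat red S => zero zero south cat red zero S K => zero zero south cat red zero zero S K K => zero zero south cat red zero zero south cat K K => zero zero south cat red zero zero south cat M south push K => zero zero south cat red zero zero south cat red M zero south push K => zero zero south cat red zero zero south cat red south zero south push K => zero zero south cat red zero zero south cat red south zero south push red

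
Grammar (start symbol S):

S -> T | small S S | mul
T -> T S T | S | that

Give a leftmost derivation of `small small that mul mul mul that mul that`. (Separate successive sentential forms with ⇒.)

S ⇒ T ⇒ T S T ⇒ T S T S T ⇒ S S T S T ⇒ small S S S T S T ⇒ small small S S S S T S T ⇒ small small T S S S T S T ⇒ small small that S S S T S T ⇒ small small that mul S S T S T ⇒ small small that mul mul S T S T ⇒ small small that mul mul mul T S T ⇒ small small that mul mul mul that S T ⇒ small small that mul mul mul that mul T ⇒ small small that mul mul mul that mul that

S ⇒ T   [S -> T]
T ⇒ T S T   [T -> T S T]
T S T ⇒ T S T S T   [T -> T S T]
T S T S T ⇒ S S T S T   [T -> S]
S S T S T ⇒ small S S S T S T   [S -> small S S]
small S S S T S T ⇒ small small S S S S T S T   [S -> small S S]
small small S S S S T S T ⇒ small small T S S S T S T   [S -> T]
small small T S S S T S T ⇒ small small that S S S T S T   [T -> that]
small small that S S S T S T ⇒ small small that mul S S T S T   [S -> mul]
small small that mul S S T S T ⇒ small small that mul mul S T S T   [S -> mul]
small small that mul mul S T S T ⇒ small small that mul mul mul T S T   [S -> mul]
small small that mul mul mul T S T ⇒ small small that mul mul mul that S T   [T -> that]
small small that mul mul mul that S T ⇒ small small that mul mul mul that mul T   [S -> mul]
small small that mul mul mul that mul T ⇒ small small that mul mul mul that mul that   [T -> that]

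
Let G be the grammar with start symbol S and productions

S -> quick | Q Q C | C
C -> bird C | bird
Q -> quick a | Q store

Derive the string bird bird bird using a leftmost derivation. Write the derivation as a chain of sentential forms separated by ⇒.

S ⇒ C   [S -> C]
C ⇒ bird C   [C -> bird C]
bird C ⇒ bird bird C   [C -> bird C]
bird bird C ⇒ bird bird bird   [C -> bird]

S ⇒ C ⇒ bird C ⇒ bird bird C ⇒ bird bird bird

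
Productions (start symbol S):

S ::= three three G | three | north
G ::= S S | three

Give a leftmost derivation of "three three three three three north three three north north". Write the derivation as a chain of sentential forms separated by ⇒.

S ⇒ three three G ⇒ three three S S ⇒ three three three S ⇒ three three three three three G ⇒ three three three three three S S ⇒ three three three three three north S ⇒ three three three three three north three three G ⇒ three three three three three north three three S S ⇒ three three three three three north three three north S ⇒ three three three three three north three three north north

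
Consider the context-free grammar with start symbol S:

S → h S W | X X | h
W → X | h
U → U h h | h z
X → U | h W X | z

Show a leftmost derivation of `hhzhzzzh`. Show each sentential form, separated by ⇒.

S⇒hSW⇒hXXW⇒hhWXXW⇒hhXXXW⇒hhzXXW⇒hhzhWXXW⇒hhzhXXXW⇒hhzhzXXW⇒hhzhzzXW⇒hhzhzzzW⇒hhzhzzzh

S ⇒ hSW   [S → h S W]
hSW ⇒ hXXW   [S → X X]
hXXW ⇒ hhWXXW   [X → h W X]
hhWXXW ⇒ hhXXXW   [W → X]
hhXXXW ⇒ hhzXXW   [X → z]
hhzXXW ⇒ hhzhWXXW   [X → h W X]
hhzhWXXW ⇒ hhzhXXXW   [W → X]
hhzhXXXW ⇒ hhzhzXXW   [X → z]
hhzhzXXW ⇒ hhzhzzXW   [X → z]
hhzhzzXW ⇒ hhzhzzzW   [X → z]
hhzhzzzW ⇒ hhzhzzzh   [W → h]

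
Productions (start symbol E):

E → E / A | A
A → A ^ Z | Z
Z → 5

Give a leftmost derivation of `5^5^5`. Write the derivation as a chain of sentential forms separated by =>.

E => A   [E → A]
A => A^Z   [A → A ^ Z]
A^Z => A^Z^Z   [A → A ^ Z]
A^Z^Z => Z^Z^Z   [A → Z]
Z^Z^Z => 5^Z^Z   [Z → 5]
5^Z^Z => 5^5^Z   [Z → 5]
5^5^Z => 5^5^5   [Z → 5]

E=>A=>A^Z=>A^Z^Z=>Z^Z^Z=>5^Z^Z=>5^5^Z=>5^5^5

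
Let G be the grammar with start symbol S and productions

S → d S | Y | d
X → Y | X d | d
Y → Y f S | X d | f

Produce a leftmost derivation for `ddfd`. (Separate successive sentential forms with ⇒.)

S⇒dS⇒ddS⇒ddY⇒ddXd⇒ddYd⇒ddfd

S ⇒ dS   [S → d S]
dS ⇒ ddS   [S → d S]
ddS ⇒ ddY   [S → Y]
ddY ⇒ ddXd   [Y → X d]
ddXd ⇒ ddYd   [X → Y]
ddYd ⇒ ddfd   [Y → f]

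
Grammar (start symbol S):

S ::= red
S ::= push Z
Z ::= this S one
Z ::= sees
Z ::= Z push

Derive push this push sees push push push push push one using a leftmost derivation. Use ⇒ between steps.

S ⇒ push Z ⇒ push this S one ⇒ push this push Z one ⇒ push this push Z push one ⇒ push this push Z push push one ⇒ push this push Z push push push one ⇒ push this push Z push push push push one ⇒ push this push Z push push push push push one ⇒ push this push sees push push push push push one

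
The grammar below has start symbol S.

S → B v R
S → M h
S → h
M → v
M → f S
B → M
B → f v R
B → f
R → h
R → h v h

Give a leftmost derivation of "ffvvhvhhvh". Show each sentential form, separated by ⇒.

S ⇒ BvR   [S → B v R]
BvR ⇒ MvR   [B → M]
MvR ⇒ fSvR   [M → f S]
fSvR ⇒ fMhvR   [S → M h]
fMhvR ⇒ ffShvR   [M → f S]
ffShvR ⇒ ffBvRhvR   [S → B v R]
ffBvRhvR ⇒ ffMvRhvR   [B → M]
ffMvRhvR ⇒ ffvvRhvR   [M → v]
ffvvRhvR ⇒ ffvvhvhhvR   [R → h v h]
ffvvhvhhvR ⇒ ffvvhvhhvh   [R → h]

S⇒BvR⇒MvR⇒fSvR⇒fMhvR⇒ffShvR⇒ffBvRhvR⇒ffMvRhvR⇒ffvvRhvR⇒ffvvhvhhvR⇒ffvvhvhhvh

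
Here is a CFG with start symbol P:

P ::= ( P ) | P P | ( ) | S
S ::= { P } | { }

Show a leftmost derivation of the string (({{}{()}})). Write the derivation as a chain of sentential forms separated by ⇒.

P ⇒ (P) ⇒ ((P)) ⇒ ((S)) ⇒ (({P})) ⇒ (({PP})) ⇒ (({SP})) ⇒ (({{}P})) ⇒ (({{}S})) ⇒ (({{}{P}})) ⇒ (({{}{()}}))

P ⇒ (P)   [P ::= ( P )]
(P) ⇒ ((P))   [P ::= ( P )]
((P)) ⇒ ((S))   [P ::= S]
((S)) ⇒ (({P}))   [S ::= { P }]
(({P})) ⇒ (({PP}))   [P ::= P P]
(({PP})) ⇒ (({SP}))   [P ::= S]
(({SP})) ⇒ (({{}P}))   [S ::= { }]
(({{}P})) ⇒ (({{}S}))   [P ::= S]
(({{}S})) ⇒ (({{}{P}}))   [S ::= { P }]
(({{}{P}})) ⇒ (({{}{()}}))   [P ::= ( )]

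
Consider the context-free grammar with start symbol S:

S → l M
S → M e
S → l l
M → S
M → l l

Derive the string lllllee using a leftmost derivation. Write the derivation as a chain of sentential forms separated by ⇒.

S ⇒ Me ⇒ Se ⇒ lMe ⇒ lSe ⇒ lMee ⇒ lSee ⇒ llMee ⇒ llSee ⇒ lllMee ⇒ lllSee ⇒ lllllee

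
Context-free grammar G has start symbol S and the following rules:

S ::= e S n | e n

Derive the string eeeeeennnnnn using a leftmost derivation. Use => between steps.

S => eSn   [S ::= e S n]
eSn => eeSnn   [S ::= e S n]
eeSnn => eeeSnnn   [S ::= e S n]
eeeSnnn => eeeeSnnnn   [S ::= e S n]
eeeeSnnnn => eeeeeSnnnnn   [S ::= e S n]
eeeeeSnnnnn => eeeeeennnnnn   [S ::= e n]

S=>eSn=>eeSnn=>eeeSnnn=>eeeeSnnnn=>eeeeeSnnnnn=>eeeeeennnnnn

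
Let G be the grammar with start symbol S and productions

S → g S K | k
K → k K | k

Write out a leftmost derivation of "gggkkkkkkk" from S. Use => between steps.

S => gSK => ggSKK => gggSKKK => gggkKKK => gggkkKK => gggkkkKK => gggkkkkKK => gggkkkkkK => gggkkkkkkK => gggkkkkkkk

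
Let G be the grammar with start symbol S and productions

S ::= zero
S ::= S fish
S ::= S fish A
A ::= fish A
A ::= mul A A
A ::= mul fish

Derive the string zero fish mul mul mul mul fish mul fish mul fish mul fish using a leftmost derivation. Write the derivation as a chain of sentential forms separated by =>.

S => S fish A => zero fish A => zero fish mul A A => zero fish mul mul A A A => zero fish mul mul mul A A A A => zero fish mul mul mul mul fish A A A => zero fish mul mul mul mul fish mul fish A A => zero fish mul mul mul mul fish mul fish mul fish A => zero fish mul mul mul mul fish mul fish mul fish mul fish

S => S fish A   [S ::= S fish A]
S fish A => zero fish A   [S ::= zero]
zero fish A => zero fish mul A A   [A ::= mul A A]
zero fish mul A A => zero fish mul mul A A A   [A ::= mul A A]
zero fish mul mul A A A => zero fish mul mul mul A A A A   [A ::= mul A A]
zero fish mul mul mul A A A A => zero fish mul mul mul mul fish A A A   [A ::= mul fish]
zero fish mul mul mul mul fish A A A => zero fish mul mul mul mul fish mul fish A A   [A ::= mul fish]
zero fish mul mul mul mul fish mul fish A A => zero fish mul mul mul mul fish mul fish mul fish A   [A ::= mul fish]
zero fish mul mul mul mul fish mul fish mul fish A => zero fish mul mul mul mul fish mul fish mul fish mul fish   [A ::= mul fish]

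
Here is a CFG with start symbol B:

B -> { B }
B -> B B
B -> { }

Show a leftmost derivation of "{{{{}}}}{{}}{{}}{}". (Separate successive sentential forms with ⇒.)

B ⇒ BB ⇒ BBB ⇒ BBBB ⇒ {B}BBB ⇒ {{B}}BBB ⇒ {{{B}}}BBB ⇒ {{{{}}}}BBB ⇒ {{{{}}}}{B}BB ⇒ {{{{}}}}{{}}BB ⇒ {{{{}}}}{{}}{B}B ⇒ {{{{}}}}{{}}{{}}B ⇒ {{{{}}}}{{}}{{}}{}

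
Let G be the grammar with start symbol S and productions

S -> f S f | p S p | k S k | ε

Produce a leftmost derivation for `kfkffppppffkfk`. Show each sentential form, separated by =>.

S => kSk   [S -> k S k]
kSk => kfSfk   [S -> f S f]
kfSfk => kfkSkfk   [S -> k S k]
kfkSkfk => kfkfSfkfk   [S -> f S f]
kfkfSfkfk => kfkffSffkfk   [S -> f S f]
kfkffSffkfk => kfkffpSpffkfk   [S -> p S p]
kfkffpSpffkfk => kfkffppSppffkfk   [S -> p S p]
kfkffppSppffkfk => kfkffppppffkfk   [S -> ε]

S => kSk => kfSfk => kfkSkfk => kfkfSfkfk => kfkffSffkfk => kfkffpSpffkfk => kfkffppSppffkfk => kfkffppppffkfk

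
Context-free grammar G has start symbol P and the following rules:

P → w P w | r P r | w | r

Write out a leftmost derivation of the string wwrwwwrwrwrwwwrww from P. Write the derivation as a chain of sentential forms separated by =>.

P=>wPw=>wwPww=>wwrPrww=>wwrwPwrww=>wwrwwPwwrww=>wwrwwwPwwwrww=>wwrwwwrPrwwwrww=>wwrwwwrwPwrwwwrww=>wwrwwwrwrwrwwwrww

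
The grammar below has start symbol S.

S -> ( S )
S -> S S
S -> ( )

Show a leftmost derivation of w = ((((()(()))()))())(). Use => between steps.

S => SS => (S)S => (SS)S => ((S)S)S => (((S))S)S => (((SS))S)S => ((((S)S))S)S => ((((SS)S))S)S => ((((()S)S))S)S => ((((()(S))S))S)S => ((((()(()))S))S)S => ((((()(()))()))S)S => ((((()(()))()))())S => ((((()(()))()))())()

S => SS   [S -> S S]
SS => (S)S   [S -> ( S )]
(S)S => (SS)S   [S -> S S]
(SS)S => ((S)S)S   [S -> ( S )]
((S)S)S => (((S))S)S   [S -> ( S )]
(((S))S)S => (((SS))S)S   [S -> S S]
(((SS))S)S => ((((S)S))S)S   [S -> ( S )]
((((S)S))S)S => ((((SS)S))S)S   [S -> S S]
((((SS)S))S)S => ((((()S)S))S)S   [S -> ( )]
((((()S)S))S)S => ((((()(S))S))S)S   [S -> ( S )]
((((()(S))S))S)S => ((((()(()))S))S)S   [S -> ( )]
((((()(()))S))S)S => ((((()(()))()))S)S   [S -> ( )]
((((()(()))()))S)S => ((((()(()))()))())S   [S -> ( )]
((((()(()))()))())S => ((((()(()))()))())()   [S -> ( )]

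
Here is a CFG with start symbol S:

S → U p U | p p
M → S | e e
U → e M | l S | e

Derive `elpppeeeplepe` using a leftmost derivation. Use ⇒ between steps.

S ⇒ UpU   [S → U p U]
UpU ⇒ eMpU   [U → e M]
eMpU ⇒ eSpU   [M → S]
eSpU ⇒ eUpUpU   [S → U p U]
eUpUpU ⇒ elSpUpU   [U → l S]
elSpUpU ⇒ elpppUpU   [S → p p]
elpppUpU ⇒ elpppeMpU   [U → e M]
elpppeMpU ⇒ elpppeeepU   [M → e e]
elpppeeepU ⇒ elpppeeeplS   [U → l S]
elpppeeeplS ⇒ elpppeeeplUpU   [S → U p U]
elpppeeeplUpU ⇒ elpppeeeplepU   [U → e]
elpppeeeplepU ⇒ elpppeeeplepe   [U → e]

S ⇒ UpU ⇒ eMpU ⇒ eSpU ⇒ eUpUpU ⇒ elSpUpU ⇒ elpppUpU ⇒ elpppeMpU ⇒ elpppeeepU ⇒ elpppeeeplS ⇒ elpppeeeplUpU ⇒ elpppeeeplepU ⇒ elpppeeeplepe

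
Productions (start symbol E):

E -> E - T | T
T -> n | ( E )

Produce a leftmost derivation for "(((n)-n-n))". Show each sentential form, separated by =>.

E=>T=>(E)=>(T)=>((E))=>((E-T))=>((E-T-T))=>((T-T-T))=>(((E)-T-T))=>(((T)-T-T))=>(((n)-T-T))=>(((n)-n-T))=>(((n)-n-n))

E => T   [E -> T]
T => (E)   [T -> ( E )]
(E) => (T)   [E -> T]
(T) => ((E))   [T -> ( E )]
((E)) => ((E-T))   [E -> E - T]
((E-T)) => ((E-T-T))   [E -> E - T]
((E-T-T)) => ((T-T-T))   [E -> T]
((T-T-T)) => (((E)-T-T))   [T -> ( E )]
(((E)-T-T)) => (((T)-T-T))   [E -> T]
(((T)-T-T)) => (((n)-T-T))   [T -> n]
(((n)-T-T)) => (((n)-n-T))   [T -> n]
(((n)-n-T)) => (((n)-n-n))   [T -> n]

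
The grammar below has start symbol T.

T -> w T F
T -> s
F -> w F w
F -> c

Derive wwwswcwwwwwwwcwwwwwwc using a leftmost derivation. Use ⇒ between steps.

T ⇒ wTF ⇒ wwTFF ⇒ wwwTFFF ⇒ wwwsFFF ⇒ wwwswFwFF ⇒ wwwswcwFF ⇒ wwwswcwwFwF ⇒ wwwswcwwwFwwF ⇒ wwwswcwwwwFwwwF ⇒ wwwswcwwwwwFwwwwF ⇒ wwwswcwwwwwwFwwwwwF ⇒ wwwswcwwwwwwwFwwwwwwF ⇒ wwwswcwwwwwwwcwwwwwwF ⇒ wwwswcwwwwwwwcwwwwwwc

T ⇒ wTF   [T -> w T F]
wTF ⇒ wwTFF   [T -> w T F]
wwTFF ⇒ wwwTFFF   [T -> w T F]
wwwTFFF ⇒ wwwsFFF   [T -> s]
wwwsFFF ⇒ wwwswFwFF   [F -> w F w]
wwwswFwFF ⇒ wwwswcwFF   [F -> c]
wwwswcwFF ⇒ wwwswcwwFwF   [F -> w F w]
wwwswcwwFwF ⇒ wwwswcwwwFwwF   [F -> w F w]
wwwswcwwwFwwF ⇒ wwwswcwwwwFwwwF   [F -> w F w]
wwwswcwwwwFwwwF ⇒ wwwswcwwwwwFwwwwF   [F -> w F w]
wwwswcwwwwwFwwwwF ⇒ wwwswcwwwwwwFwwwwwF   [F -> w F w]
wwwswcwwwwwwFwwwwwF ⇒ wwwswcwwwwwwwFwwwwwwF   [F -> w F w]
wwwswcwwwwwwwFwwwwwwF ⇒ wwwswcwwwwwwwcwwwwwwF   [F -> c]
wwwswcwwwwwwwcwwwwwwF ⇒ wwwswcwwwwwwwcwwwwwwc   [F -> c]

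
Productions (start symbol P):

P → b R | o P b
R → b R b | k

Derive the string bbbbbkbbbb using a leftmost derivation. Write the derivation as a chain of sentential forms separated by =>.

P => bR => bbRb => bbbRbb => bbbbRbbb => bbbbbRbbbb => bbbbbkbbbb

P => bR   [P → b R]
bR => bbRb   [R → b R b]
bbRb => bbbRbb   [R → b R b]
bbbRbb => bbbbRbbb   [R → b R b]
bbbbRbbb => bbbbbRbbbb   [R → b R b]
bbbbbRbbbb => bbbbbkbbbb   [R → k]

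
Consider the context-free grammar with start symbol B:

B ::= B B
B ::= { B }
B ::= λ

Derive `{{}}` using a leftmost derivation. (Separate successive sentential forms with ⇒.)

B ⇒ {B} ⇒ {BB} ⇒ {{B}B} ⇒ {{}B} ⇒ {{}}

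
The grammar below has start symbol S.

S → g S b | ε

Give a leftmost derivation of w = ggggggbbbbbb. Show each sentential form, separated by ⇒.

S ⇒ gSb   [S → g S b]
gSb ⇒ ggSbb   [S → g S b]
ggSbb ⇒ gggSbbb   [S → g S b]
gggSbbb ⇒ ggggSbbbb   [S → g S b]
ggggSbbbb ⇒ gggggSbbbbb   [S → g S b]
gggggSbbbbb ⇒ ggggggSbbbbbb   [S → g S b]
ggggggSbbbbbb ⇒ ggggggbbbbbb   [S → ε]

S ⇒ gSb ⇒ ggSbb ⇒ gggSbbb ⇒ ggggSbbbb ⇒ gggggSbbbbb ⇒ ggggggSbbbbbb ⇒ ggggggbbbbbb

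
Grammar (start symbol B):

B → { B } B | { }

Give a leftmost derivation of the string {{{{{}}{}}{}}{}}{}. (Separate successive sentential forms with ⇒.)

B ⇒ {B}B ⇒ {{B}B}B ⇒ {{{B}B}B}B ⇒ {{{{B}B}B}B}B ⇒ {{{{{}}B}B}B}B ⇒ {{{{{}}{}}B}B}B ⇒ {{{{{}}{}}{}}B}B ⇒ {{{{{}}{}}{}}{}}B ⇒ {{{{{}}{}}{}}{}}{}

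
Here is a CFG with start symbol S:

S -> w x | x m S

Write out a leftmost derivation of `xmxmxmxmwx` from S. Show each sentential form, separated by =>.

S => xmS => xmxmS => xmxmxmS => xmxmxmxmS => xmxmxmxmwx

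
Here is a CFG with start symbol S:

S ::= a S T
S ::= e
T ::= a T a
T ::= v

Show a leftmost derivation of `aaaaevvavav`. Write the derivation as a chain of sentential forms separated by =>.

S=>aST=>aaSTT=>aaaSTTT=>aaaaSTTTT=>aaaaeTTTT=>aaaaevTTT=>aaaaevvTT=>aaaaevvaTaT=>aaaaevvavaT=>aaaaevvavav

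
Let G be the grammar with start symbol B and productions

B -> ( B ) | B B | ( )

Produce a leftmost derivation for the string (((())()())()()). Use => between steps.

B => (B) => (BB) => ((B)B) => ((BB)B) => (((B)B)B) => (((())B)B) => (((())BB)B) => (((())()B)B) => (((())()())B) => (((())()())BB) => (((())()())()B) => (((())()())()())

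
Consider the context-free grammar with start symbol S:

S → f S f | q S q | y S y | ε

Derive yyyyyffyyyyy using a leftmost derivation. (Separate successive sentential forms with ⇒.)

S⇒ySy⇒yySyy⇒yyySyyy⇒yyyySyyyy⇒yyyyySyyyyy⇒yyyyyfSfyyyyy⇒yyyyyffyyyyy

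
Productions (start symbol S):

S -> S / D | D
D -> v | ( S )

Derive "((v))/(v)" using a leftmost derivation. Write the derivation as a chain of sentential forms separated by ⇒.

S ⇒ S/D ⇒ D/D ⇒ (S)/D ⇒ (D)/D ⇒ ((S))/D ⇒ ((D))/D ⇒ ((v))/D ⇒ ((v))/(S) ⇒ ((v))/(D) ⇒ ((v))/(v)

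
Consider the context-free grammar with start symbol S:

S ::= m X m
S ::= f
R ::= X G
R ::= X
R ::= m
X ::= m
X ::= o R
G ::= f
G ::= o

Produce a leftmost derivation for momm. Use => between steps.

S => mXm => moRm => moXm => momm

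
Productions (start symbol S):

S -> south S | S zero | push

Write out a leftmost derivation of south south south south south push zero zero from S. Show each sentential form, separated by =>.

S => south S => south S zero => south south S zero => south south south S zero => south south south south S zero => south south south south S zero zero => south south south south south S zero zero => south south south south south push zero zero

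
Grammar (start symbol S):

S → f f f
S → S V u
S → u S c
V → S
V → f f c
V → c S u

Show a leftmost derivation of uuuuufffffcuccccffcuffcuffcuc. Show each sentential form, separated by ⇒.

S ⇒ uSc ⇒ uSVuc ⇒ uSVuVuc ⇒ uSVuVuVuc ⇒ uuScVuVuVuc ⇒ uuuSccVuVuVuc ⇒ uuuuScccVuVuVuc ⇒ uuuuuSccccVuVuVuc ⇒ uuuuuSVuccccVuVuVuc ⇒ uuuuufffVuccccVuVuVuc ⇒ uuuuufffffcuccccVuVuVuc ⇒ uuuuufffffcuccccffcuVuVuc ⇒ uuuuufffffcuccccffcuffcuVuc ⇒ uuuuufffffcuccccffcuffcuffcuc

S ⇒ uSc   [S → u S c]
uSc ⇒ uSVuc   [S → S V u]
uSVuc ⇒ uSVuVuc   [S → S V u]
uSVuVuc ⇒ uSVuVuVuc   [S → S V u]
uSVuVuVuc ⇒ uuScVuVuVuc   [S → u S c]
uuScVuVuVuc ⇒ uuuSccVuVuVuc   [S → u S c]
uuuSccVuVuVuc ⇒ uuuuScccVuVuVuc   [S → u S c]
uuuuScccVuVuVuc ⇒ uuuuuSccccVuVuVuc   [S → u S c]
uuuuuSccccVuVuVuc ⇒ uuuuuSVuccccVuVuVuc   [S → S V u]
uuuuuSVuccccVuVuVuc ⇒ uuuuufffVuccccVuVuVuc   [S → f f f]
uuuuufffVuccccVuVuVuc ⇒ uuuuufffffcuccccVuVuVuc   [V → f f c]
uuuuufffffcuccccVuVuVuc ⇒ uuuuufffffcuccccffcuVuVuc   [V → f f c]
uuuuufffffcuccccffcuVuVuc ⇒ uuuuufffffcuccccffcuffcuVuc   [V → f f c]
uuuuufffffcuccccffcuffcuVuc ⇒ uuuuufffffcuccccffcuffcuffcuc   [V → f f c]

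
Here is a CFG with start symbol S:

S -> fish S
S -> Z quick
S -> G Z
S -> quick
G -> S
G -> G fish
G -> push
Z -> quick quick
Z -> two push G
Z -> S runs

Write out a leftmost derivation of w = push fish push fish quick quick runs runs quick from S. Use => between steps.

S => Z quick   [S -> Z quick]
Z quick => S runs quick   [Z -> S runs]
S runs quick => G Z runs quick   [S -> G Z]
G Z runs quick => G fish Z runs quick   [G -> G fish]
G fish Z runs quick => push fish Z runs quick   [G -> push]
push fish Z runs quick => push fish S runs runs quick   [Z -> S runs]
push fish S runs runs quick => push fish G Z runs runs quick   [S -> G Z]
push fish G Z runs runs quick => push fish G fish Z runs runs quick   [G -> G fish]
push fish G fish Z runs runs quick => push fish push fish Z runs runs quick   [G -> push]
push fish push fish Z runs runs quick => push fish push fish quick quick runs runs quick   [Z -> quick quick]

S => Z quick => S runs quick => G Z runs quick => G fish Z runs quick => push fish Z runs quick => push fish S runs runs quick => push fish G Z runs runs quick => push fish G fish Z runs runs quick => push fish push fish Z runs runs quick => push fish push fish quick quick runs runs quick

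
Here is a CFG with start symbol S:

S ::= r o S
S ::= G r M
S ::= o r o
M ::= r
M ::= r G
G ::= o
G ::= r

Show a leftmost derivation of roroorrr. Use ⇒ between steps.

S ⇒ roS ⇒ roroS ⇒ roroGrM ⇒ roroorM ⇒ roroorrG ⇒ roroorrr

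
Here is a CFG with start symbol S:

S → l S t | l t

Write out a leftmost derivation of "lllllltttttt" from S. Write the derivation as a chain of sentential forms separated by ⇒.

S ⇒ lSt ⇒ llStt ⇒ lllSttt ⇒ llllStttt ⇒ lllllSttttt ⇒ lllllltttttt

S ⇒ lSt   [S → l S t]
lSt ⇒ llStt   [S → l S t]
llStt ⇒ lllSttt   [S → l S t]
lllSttt ⇒ llllStttt   [S → l S t]
llllStttt ⇒ lllllSttttt   [S → l S t]
lllllSttttt ⇒ lllllltttttt   [S → l t]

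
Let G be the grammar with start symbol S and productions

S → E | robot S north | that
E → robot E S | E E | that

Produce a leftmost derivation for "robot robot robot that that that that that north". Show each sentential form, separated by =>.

S => robot S north => robot E north => robot robot E S north => robot robot E E S north => robot robot E E E S north => robot robot robot E S E E S north => robot robot robot that S E E S north => robot robot robot that that E E S north => robot robot robot that that that E S north => robot robot robot that that that that S north => robot robot robot that that that that that north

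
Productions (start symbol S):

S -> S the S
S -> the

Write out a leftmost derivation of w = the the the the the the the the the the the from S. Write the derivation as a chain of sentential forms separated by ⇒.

S ⇒ S the S ⇒ the the S ⇒ the the S the S ⇒ the the S the S the S ⇒ the the S the S the S the S ⇒ the the S the S the S the S the S ⇒ the the the the S the S the S the S ⇒ the the the the the the S the S the S ⇒ the the the the the the the the S the S ⇒ the the the the the the the the the the S ⇒ the the the the the the the the the the the

S ⇒ S the S   [S -> S the S]
S the S ⇒ the the S   [S -> the]
the the S ⇒ the the S the S   [S -> S the S]
the the S the S ⇒ the the S the S the S   [S -> S the S]
the the S the S the S ⇒ the the S the S the S the S   [S -> S the S]
the the S the S the S the S ⇒ the the S the S the S the S the S   [S -> S the S]
the the S the S the S the S the S ⇒ the the the the S the S the S the S   [S -> the]
the the the the S the S the S the S ⇒ the the the the the the S the S the S   [S -> the]
the the the the the the S the S the S ⇒ the the the the the the the the S the S   [S -> the]
the the the the the the the the S the S ⇒ the the the the the the the the the the S   [S -> the]
the the the the the the the the the the S ⇒ the the the the the the the the the the the   [S -> the]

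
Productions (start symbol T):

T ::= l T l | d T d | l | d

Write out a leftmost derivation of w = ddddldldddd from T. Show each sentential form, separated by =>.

T=>dTd=>ddTdd=>dddTddd=>ddddTdddd=>ddddlTldddd=>ddddldldddd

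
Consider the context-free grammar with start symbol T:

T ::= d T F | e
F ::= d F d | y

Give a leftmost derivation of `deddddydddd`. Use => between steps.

T=>dTF=>deF=>dedFd=>deddFdd=>dedddFddd=>deddddFdddd=>deddddydddd

T => dTF   [T ::= d T F]
dTF => deF   [T ::= e]
deF => dedFd   [F ::= d F d]
dedFd => deddFdd   [F ::= d F d]
deddFdd => dedddFddd   [F ::= d F d]
dedddFddd => deddddFdddd   [F ::= d F d]
deddddFdddd => deddddydddd   [F ::= y]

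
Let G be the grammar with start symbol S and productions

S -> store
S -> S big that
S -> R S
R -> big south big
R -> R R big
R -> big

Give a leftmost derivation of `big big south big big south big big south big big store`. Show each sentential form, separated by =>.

S => R S => big S => big R S => big big south big S => big big south big R S => big big south big R R big S => big big south big big south big R big S => big big south big big south big big south big big S => big big south big big south big big south big big store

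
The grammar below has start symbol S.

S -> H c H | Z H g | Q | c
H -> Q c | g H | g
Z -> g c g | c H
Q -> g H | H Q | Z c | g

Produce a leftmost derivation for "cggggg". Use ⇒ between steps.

S ⇒ ZHg   [S -> Z H g]
ZHg ⇒ cHHg   [Z -> c H]
cHHg ⇒ cgHHg   [H -> g H]
cgHHg ⇒ cggHHg   [H -> g H]
cggHHg ⇒ cgggHg   [H -> g]
cgggHg ⇒ cggggg   [H -> g]

S⇒ZHg⇒cHHg⇒cgHHg⇒cggHHg⇒cgggHg⇒cggggg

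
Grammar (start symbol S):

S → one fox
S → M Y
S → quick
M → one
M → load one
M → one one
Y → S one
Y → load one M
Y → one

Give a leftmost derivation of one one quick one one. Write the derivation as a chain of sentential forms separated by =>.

S => M Y => one Y => one S one => one M Y one => one one Y one => one one S one one => one one quick one one

S => M Y   [S → M Y]
M Y => one Y   [M → one]
one Y => one S one   [Y → S one]
one S one => one M Y one   [S → M Y]
one M Y one => one one Y one   [M → one]
one one Y one => one one S one one   [Y → S one]
one one S one one => one one quick one one   [S → quick]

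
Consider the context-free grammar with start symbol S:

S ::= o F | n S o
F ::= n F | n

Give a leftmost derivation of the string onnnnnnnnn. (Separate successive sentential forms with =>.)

S => oF => onF => onnF => onnnF => onnnnF => onnnnnF => onnnnnnF => onnnnnnnF => onnnnnnnnF => onnnnnnnnn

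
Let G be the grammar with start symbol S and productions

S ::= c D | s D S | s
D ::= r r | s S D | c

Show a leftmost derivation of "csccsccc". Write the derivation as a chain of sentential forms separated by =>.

S => cD   [S ::= c D]
cD => csSD   [D ::= s S D]
csSD => cscDD   [S ::= c D]
cscDD => csccD   [D ::= c]
csccD => csccsSD   [D ::= s S D]
csccsSD => csccscDD   [S ::= c D]
csccscDD => csccsccD   [D ::= c]
csccsccD => csccsccc   [D ::= c]

S => cD => csSD => cscDD => csccD => csccsSD => csccscDD => csccsccD => csccsccc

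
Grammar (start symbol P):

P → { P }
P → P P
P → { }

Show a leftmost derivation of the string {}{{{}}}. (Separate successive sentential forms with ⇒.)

P ⇒ PP ⇒ {}P ⇒ {}{P} ⇒ {}{{P}} ⇒ {}{{{}}}

P ⇒ PP   [P → P P]
PP ⇒ {}P   [P → { }]
{}P ⇒ {}{P}   [P → { P }]
{}{P} ⇒ {}{{P}}   [P → { P }]
{}{{P}} ⇒ {}{{{}}}   [P → { }]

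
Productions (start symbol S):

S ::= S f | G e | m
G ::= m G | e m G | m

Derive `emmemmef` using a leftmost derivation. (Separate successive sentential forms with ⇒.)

S ⇒ Sf ⇒ Gef ⇒ emGef ⇒ emmGef ⇒ emmemGef ⇒ emmemmef

S ⇒ Sf   [S ::= S f]
Sf ⇒ Gef   [S ::= G e]
Gef ⇒ emGef   [G ::= e m G]
emGef ⇒ emmGef   [G ::= m G]
emmGef ⇒ emmemGef   [G ::= e m G]
emmemGef ⇒ emmemmef   [G ::= m]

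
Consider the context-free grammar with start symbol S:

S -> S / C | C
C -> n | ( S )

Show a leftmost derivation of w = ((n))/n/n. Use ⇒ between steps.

S ⇒ S/C   [S -> S / C]
S/C ⇒ S/C/C   [S -> S / C]
S/C/C ⇒ C/C/C   [S -> C]
C/C/C ⇒ (S)/C/C   [C -> ( S )]
(S)/C/C ⇒ (C)/C/C   [S -> C]
(C)/C/C ⇒ ((S))/C/C   [C -> ( S )]
((S))/C/C ⇒ ((C))/C/C   [S -> C]
((C))/C/C ⇒ ((n))/C/C   [C -> n]
((n))/C/C ⇒ ((n))/n/C   [C -> n]
((n))/n/C ⇒ ((n))/n/n   [C -> n]

S ⇒ S/C ⇒ S/C/C ⇒ C/C/C ⇒ (S)/C/C ⇒ (C)/C/C ⇒ ((S))/C/C ⇒ ((C))/C/C ⇒ ((n))/C/C ⇒ ((n))/n/C ⇒ ((n))/n/n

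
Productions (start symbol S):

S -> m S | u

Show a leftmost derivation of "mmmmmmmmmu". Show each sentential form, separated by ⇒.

S ⇒ mS   [S -> m S]
mS ⇒ mmS   [S -> m S]
mmS ⇒ mmmS   [S -> m S]
mmmS ⇒ mmmmS   [S -> m S]
mmmmS ⇒ mmmmmS   [S -> m S]
mmmmmS ⇒ mmmmmmS   [S -> m S]
mmmmmmS ⇒ mmmmmmmS   [S -> m S]
mmmmmmmS ⇒ mmmmmmmmS   [S -> m S]
mmmmmmmmS ⇒ mmmmmmmmmS   [S -> m S]
mmmmmmmmmS ⇒ mmmmmmmmmu   [S -> u]

S⇒mS⇒mmS⇒mmmS⇒mmmmS⇒mmmmmS⇒mmmmmmS⇒mmmmmmmS⇒mmmmmmmmS⇒mmmmmmmmmS⇒mmmmmmmmmu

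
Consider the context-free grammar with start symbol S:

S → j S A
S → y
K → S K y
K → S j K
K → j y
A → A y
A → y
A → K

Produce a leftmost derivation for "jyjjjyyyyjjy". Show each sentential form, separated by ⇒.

S⇒jSA⇒jyA⇒jyK⇒jySjK⇒jyjSAjK⇒jyjjSAAjK⇒jyjjjSAAAjK⇒jyjjjyAAAjK⇒jyjjjyyAAjK⇒jyjjjyyyAjK⇒jyjjjyyyyjK⇒jyjjjyyyyjjy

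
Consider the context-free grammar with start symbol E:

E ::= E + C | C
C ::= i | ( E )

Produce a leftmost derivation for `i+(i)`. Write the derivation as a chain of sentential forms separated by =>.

E => E+C   [E ::= E + C]
E+C => C+C   [E ::= C]
C+C => i+C   [C ::= i]
i+C => i+(E)   [C ::= ( E )]
i+(E) => i+(C)   [E ::= C]
i+(C) => i+(i)   [C ::= i]

E => E+C => C+C => i+C => i+(E) => i+(C) => i+(i)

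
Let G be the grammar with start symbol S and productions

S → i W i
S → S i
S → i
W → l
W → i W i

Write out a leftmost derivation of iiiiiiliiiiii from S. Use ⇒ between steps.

S ⇒ iWi ⇒ iiWii ⇒ iiiWiii ⇒ iiiiWiiii ⇒ iiiiiWiiiii ⇒ iiiiiiWiiiiii ⇒ iiiiiiliiiiii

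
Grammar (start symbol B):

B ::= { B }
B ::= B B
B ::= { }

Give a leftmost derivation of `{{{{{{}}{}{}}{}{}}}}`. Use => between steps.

B=>{B}=>{{B}}=>{{{B}}}=>{{{BB}}}=>{{{BBB}}}=>{{{{B}BB}}}=>{{{{BB}BB}}}=>{{{{{B}B}BB}}}=>{{{{{{}}B}BB}}}=>{{{{{{}}BB}BB}}}=>{{{{{{}}{}B}BB}}}=>{{{{{{}}{}{}}BB}}}=>{{{{{{}}{}{}}{}B}}}=>{{{{{{}}{}{}}{}{}}}}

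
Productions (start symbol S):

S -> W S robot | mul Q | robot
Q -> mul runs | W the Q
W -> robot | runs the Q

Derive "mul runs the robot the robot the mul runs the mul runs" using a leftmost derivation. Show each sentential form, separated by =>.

S => mul Q   [S -> mul Q]
mul Q => mul W the Q   [Q -> W the Q]
mul W the Q => mul runs the Q the Q   [W -> runs the Q]
mul runs the Q the Q => mul runs the W the Q the Q   [Q -> W the Q]
mul runs the W the Q the Q => mul runs the robot the Q the Q   [W -> robot]
mul runs the robot the Q the Q => mul runs the robot the W the Q the Q   [Q -> W the Q]
mul runs the robot the W the Q the Q => mul runs the robot the robot the Q the Q   [W -> robot]
mul runs the robot the robot the Q the Q => mul runs the robot the robot the mul runs the Q   [Q -> mul runs]
mul runs the robot the robot the mul runs the Q => mul runs the robot the robot the mul runs the mul runs   [Q -> mul runs]

S => mul Q => mul W the Q => mul runs the Q the Q => mul runs the W the Q the Q => mul runs the robot the Q the Q => mul runs the robot the W the Q the Q => mul runs the robot the robot the Q the Q => mul runs the robot the robot the mul runs the Q => mul runs the robot the robot the mul runs the mul runs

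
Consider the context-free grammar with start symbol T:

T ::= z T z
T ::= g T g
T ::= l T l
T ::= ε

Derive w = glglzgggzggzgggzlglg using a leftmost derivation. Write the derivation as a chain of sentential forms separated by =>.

T=>gTg=>glTlg=>glgTglg=>glglTlglg=>glglzTzlglg=>glglzgTgzlglg=>glglzggTggzlglg=>glglzgggTgggzlglg=>glglzgggzTzgggzlglg=>glglzgggzgTgzgggzlglg=>glglzgggzggzgggzlglg

T => gTg   [T ::= g T g]
gTg => glTlg   [T ::= l T l]
glTlg => glgTglg   [T ::= g T g]
glgTglg => glglTlglg   [T ::= l T l]
glglTlglg => glglzTzlglg   [T ::= z T z]
glglzTzlglg => glglzgTgzlglg   [T ::= g T g]
glglzgTgzlglg => glglzggTggzlglg   [T ::= g T g]
glglzggTggzlglg => glglzgggTgggzlglg   [T ::= g T g]
glglzgggTgggzlglg => glglzgggzTzgggzlglg   [T ::= z T z]
glglzgggzTzgggzlglg => glglzgggzgTgzgggzlglg   [T ::= g T g]
glglzgggzgTgzgggzlglg => glglzgggzggzgggzlglg   [T ::= ε]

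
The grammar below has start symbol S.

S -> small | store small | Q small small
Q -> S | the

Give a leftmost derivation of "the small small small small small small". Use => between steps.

S => Q small small => S small small => Q small small small small => S small small small small => Q small small small small small small => the small small small small small small

S => Q small small   [S -> Q small small]
Q small small => S small small   [Q -> S]
S small small => Q small small small small   [S -> Q small small]
Q small small small small => S small small small small   [Q -> S]
S small small small small => Q small small small small small small   [S -> Q small small]
Q small small small small small small => the small small small small small small   [Q -> the]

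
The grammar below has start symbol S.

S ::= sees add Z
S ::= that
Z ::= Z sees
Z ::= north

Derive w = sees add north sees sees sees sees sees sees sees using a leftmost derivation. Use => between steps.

S => sees add Z => sees add Z sees => sees add Z sees sees => sees add Z sees sees sees => sees add Z sees sees sees sees => sees add Z sees sees sees sees sees => sees add Z sees sees sees sees sees sees => sees add Z sees sees sees sees sees sees sees => sees add north sees sees sees sees sees sees sees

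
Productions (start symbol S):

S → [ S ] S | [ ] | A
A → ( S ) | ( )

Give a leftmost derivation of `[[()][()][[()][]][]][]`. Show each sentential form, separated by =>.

S => [S]S   [S → [ S ] S]
[S]S => [[S]S]S   [S → [ S ] S]
[[S]S]S => [[A]S]S   [S → A]
[[A]S]S => [[()]S]S   [A → ( )]
[[()]S]S => [[()][S]S]S   [S → [ S ] S]
[[()][S]S]S => [[()][A]S]S   [S → A]
[[()][A]S]S => [[()][()]S]S   [A → ( )]
[[()][()]S]S => [[()][()][S]S]S   [S → [ S ] S]
[[()][()][S]S]S => [[()][()][[S]S]S]S   [S → [ S ] S]
[[()][()][[S]S]S]S => [[()][()][[A]S]S]S   [S → A]
[[()][()][[A]S]S]S => [[()][()][[()]S]S]S   [A → ( )]
[[()][()][[()]S]S]S => [[()][()][[()][]]S]S   [S → [ ]]
[[()][()][[()][]]S]S => [[()][()][[()][]][]]S   [S → [ ]]
[[()][()][[()][]][]]S => [[()][()][[()][]][]][]   [S → [ ]]

S => [S]S => [[S]S]S => [[A]S]S => [[()]S]S => [[()][S]S]S => [[()][A]S]S => [[()][()]S]S => [[()][()][S]S]S => [[()][()][[S]S]S]S => [[()][()][[A]S]S]S => [[()][()][[()]S]S]S => [[()][()][[()][]]S]S => [[()][()][[()][]][]]S => [[()][()][[()][]][]][]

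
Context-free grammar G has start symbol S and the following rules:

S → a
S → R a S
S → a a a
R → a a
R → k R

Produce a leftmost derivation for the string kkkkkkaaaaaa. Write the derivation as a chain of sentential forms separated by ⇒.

S ⇒ RaS ⇒ kRaS ⇒ kkRaS ⇒ kkkRaS ⇒ kkkkRaS ⇒ kkkkkRaS ⇒ kkkkkkRaS ⇒ kkkkkkaaaS ⇒ kkkkkkaaaaaa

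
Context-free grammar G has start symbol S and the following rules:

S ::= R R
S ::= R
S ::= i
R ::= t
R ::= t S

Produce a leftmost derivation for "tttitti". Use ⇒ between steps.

S ⇒ R ⇒ tS ⇒ tRR ⇒ ttSR ⇒ ttRRR ⇒ tttSRR ⇒ tttiRR ⇒ tttitR ⇒ tttittS ⇒ tttitti

S ⇒ R   [S ::= R]
R ⇒ tS   [R ::= t S]
tS ⇒ tRR   [S ::= R R]
tRR ⇒ ttSR   [R ::= t S]
ttSR ⇒ ttRRR   [S ::= R R]
ttRRR ⇒ tttSRR   [R ::= t S]
tttSRR ⇒ tttiRR   [S ::= i]
tttiRR ⇒ tttitR   [R ::= t]
tttitR ⇒ tttittS   [R ::= t S]
tttittS ⇒ tttitti   [S ::= i]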